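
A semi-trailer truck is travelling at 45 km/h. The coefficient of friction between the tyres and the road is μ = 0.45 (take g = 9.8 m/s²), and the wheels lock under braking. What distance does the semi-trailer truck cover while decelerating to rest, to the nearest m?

45 km/h ÷ 3.6 = 12.5000 m/s.
a = μg = 0.45 × 9.8 = 4.410 m/s².
Braking distance = v²/(2a) = 12.5000² / (2 × 4.410) = 156.250 / 8.820 = 17.715 m.

Braking distance ≈ 18 m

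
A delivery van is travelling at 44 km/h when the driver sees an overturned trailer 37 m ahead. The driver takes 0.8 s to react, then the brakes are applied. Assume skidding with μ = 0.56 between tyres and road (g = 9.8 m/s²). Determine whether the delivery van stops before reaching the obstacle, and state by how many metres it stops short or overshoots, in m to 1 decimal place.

44 km/h ÷ 3.6 = 12.2222 m/s.
a = μg = 0.56 × 9.8 = 5.488 m/s².
Reaction distance = 12.2222 × 0.8 = 9.778 m.
Braking distance = v²/(2a) = 149.382 / 10.976 = 13.610 m.
Total stopping distance = 9.778 + 13.610 = 23.388 m, vs 37 m available — it stops with 37 − 23.388 = 13.612 m to spare.

Yes — it stops 13.6 m short of the obstacle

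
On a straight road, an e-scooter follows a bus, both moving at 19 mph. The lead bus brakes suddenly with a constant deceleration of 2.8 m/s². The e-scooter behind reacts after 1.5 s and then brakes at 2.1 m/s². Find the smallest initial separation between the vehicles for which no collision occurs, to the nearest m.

Minimum gap ≈ 17 m

19 mph × 0.44704 = 8.4938 m/s.
Leader travels v²/(2a_L) = 72.145 / 5.600 = 12.883 m before stopping.
Follower covers v·t_r = 8.4938 × 1.5 = 12.741 m while reacting, then v²/(2a_F) = 72.145 / 4.200 = 17.177 m while braking, for a total of 12.741 + 17.177 = 29.918 m.
Since a_F ≤ a_L and the follower starts braking later, the follower is never slower than the leader, so the closest approach is when both have stopped.
Minimum gap = 29.918 − 12.883 = 17.035 m.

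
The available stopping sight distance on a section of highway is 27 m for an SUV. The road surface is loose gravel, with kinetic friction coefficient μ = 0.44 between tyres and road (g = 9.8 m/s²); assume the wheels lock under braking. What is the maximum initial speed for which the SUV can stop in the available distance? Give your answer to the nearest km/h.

a = μg = 0.44 × 9.8 = 4.312 m/s².
v²/(2a) = d ⇒ v = √(2 × 4.312 × 27) = √232.85 = 15.2594 m/s.
15.2594 m/s × 3.6 = 54.934 km/h.

Maximum speed ≈ 55 km/h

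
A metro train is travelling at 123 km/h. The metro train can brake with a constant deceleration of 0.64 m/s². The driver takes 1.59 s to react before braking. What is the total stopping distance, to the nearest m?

123 km/h ÷ 3.6 = 34.1667 m/s.
Reaction distance = v·t_r = 34.1667 × 1.59 = 54.325 m.
Braking distance = v²/(2a) = 34.1667² / (2 × 0.640) = 1167.363 / 1.280 = 912.002 m.
Total = 54.325 + 912.002 = 966.327 m.

Total stopping distance ≈ 966 m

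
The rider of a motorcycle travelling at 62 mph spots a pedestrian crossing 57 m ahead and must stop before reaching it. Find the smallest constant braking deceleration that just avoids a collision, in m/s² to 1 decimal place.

62 mph × 0.44704 = 27.7165 m/s.
v² = 2a·d ⇒ a = v²/(2d) = 27.7165² / (2 × 57.000) = 768.204 / 114.000 = 6.7386 m/s².

Required deceleration ≈ 6.7 m/s²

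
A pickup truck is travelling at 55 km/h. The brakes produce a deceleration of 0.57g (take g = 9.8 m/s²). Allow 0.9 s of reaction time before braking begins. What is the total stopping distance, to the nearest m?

Total stopping distance ≈ 35 m

55 km/h ÷ 3.6 = 15.2778 m/s.
a = 0.57 × 9.8 = 5.586 m/s².
Reaction distance = v·t_r = 15.2778 × 0.9 = 13.750 m.
Braking distance = v²/(2a) = 15.2778² / (2 × 5.586) = 233.411 / 11.172 = 20.892 m.
Total = 13.750 + 20.892 = 34.642 m.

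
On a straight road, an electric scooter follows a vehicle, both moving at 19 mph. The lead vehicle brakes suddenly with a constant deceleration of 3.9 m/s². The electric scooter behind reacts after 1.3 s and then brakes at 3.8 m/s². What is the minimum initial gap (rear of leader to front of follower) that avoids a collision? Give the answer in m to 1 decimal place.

19 mph × 0.44704 = 8.4938 m/s.
Leader travels v²/(2a_L) = 72.145 / 7.800 = 9.249 m before stopping.
Follower covers v·t_r = 8.4938 × 1.3 = 11.042 m while reacting, then v²/(2a_F) = 72.145 / 7.600 = 9.493 m while braking, for a total of 11.042 + 9.493 = 20.535 m.
Since a_F ≤ a_L and the follower starts braking later, the follower is never slower than the leader, so the closest approach is when both have stopped.
Minimum gap = 20.535 − 9.249 = 11.286 m.

Minimum gap ≈ 11.3 m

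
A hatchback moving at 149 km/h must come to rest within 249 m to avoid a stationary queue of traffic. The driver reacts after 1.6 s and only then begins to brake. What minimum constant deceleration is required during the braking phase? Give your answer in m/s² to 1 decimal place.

149 km/h ÷ 3.6 = 41.3889 m/s.
Distance covered during reaction = 41.3889 × 1.6 = 66.222 m.
Distance available for braking: 249 − 66.222 = 182.778 m.
v² = 2a·d ⇒ a = v²/(2d) = 41.3889² / (2 × 182.778) = 1713.041 / 365.556 = 4.6861 m/s².

Required deceleration ≈ 4.7 m/s²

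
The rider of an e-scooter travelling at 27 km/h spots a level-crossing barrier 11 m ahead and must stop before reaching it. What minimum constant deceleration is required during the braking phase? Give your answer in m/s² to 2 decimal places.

Required deceleration ≈ 2.56 m/s²

27 km/h ÷ 3.6 = 7.5000 m/s.
v² = 2a·d ⇒ a = v²/(2d) = 7.5000² / (2 × 11.000) = 56.250 / 22.000 = 2.5568 m/s².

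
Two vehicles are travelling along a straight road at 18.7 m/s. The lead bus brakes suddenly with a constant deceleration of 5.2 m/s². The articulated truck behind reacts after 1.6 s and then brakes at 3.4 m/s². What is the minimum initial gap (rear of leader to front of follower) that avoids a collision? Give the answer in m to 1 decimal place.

Leader travels v²/(2a_L) = 349.690 / 10.400 = 33.624 m before stopping.
Follower covers v·t_r = 18.7000 × 1.6 = 29.920 m while reacting, then v²/(2a_F) = 349.690 / 6.800 = 51.425 m while braking, for a total of 29.920 + 51.425 = 81.345 m.
Since a_F ≤ a_L and the follower starts braking later, the follower is never slower than the leader, so the closest approach is when both have stopped.
Minimum gap = 81.345 − 33.624 = 47.721 m.

Minimum gap ≈ 47.7 m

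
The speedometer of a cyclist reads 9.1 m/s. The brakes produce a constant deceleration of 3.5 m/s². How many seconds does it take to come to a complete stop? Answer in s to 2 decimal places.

Braking time ≈ 2.60 s

Braking time = v/a = 9.1000 / 3.500 = 2.600 s.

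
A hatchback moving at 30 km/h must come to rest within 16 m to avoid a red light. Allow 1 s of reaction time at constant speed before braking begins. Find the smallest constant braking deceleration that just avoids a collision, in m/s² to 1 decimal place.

Required deceleration ≈ 4.5 m/s²

30 km/h ÷ 3.6 = 8.3333 m/s.
Distance covered during reaction = 8.3333 × 1 = 8.333 m.
Distance available for braking: 16 − 8.333 = 7.667 m.
v² = 2a·d ⇒ a = v²/(2d) = 8.3333² / (2 × 7.667) = 69.444 / 15.334 = 4.5288 m/s².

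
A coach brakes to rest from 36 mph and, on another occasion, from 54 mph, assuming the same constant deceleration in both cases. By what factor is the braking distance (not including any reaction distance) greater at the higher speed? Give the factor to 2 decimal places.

Braking distance d = v²/(2a), so with a fixed, d ∝ v².
Factor = (54/36)² = 1.5000² = 2.2500.

Factor ≈ 2.25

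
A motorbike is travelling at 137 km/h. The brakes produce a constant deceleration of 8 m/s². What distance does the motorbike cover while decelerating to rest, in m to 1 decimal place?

137 km/h ÷ 3.6 = 38.0556 m/s.
Braking distance = v²/(2a) = 38.0556² / (2 × 8.000) = 1448.229 / 16.000 = 90.514 m.

Braking distance ≈ 90.5 m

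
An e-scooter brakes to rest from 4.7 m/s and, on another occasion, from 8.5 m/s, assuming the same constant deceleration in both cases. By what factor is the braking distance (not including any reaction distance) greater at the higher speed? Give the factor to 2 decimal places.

Braking distance d = v²/(2a), so with a fixed, d ∝ v².
Factor = (8.5/4.7)² = 1.8085² = 3.2707.

Factor ≈ 3.27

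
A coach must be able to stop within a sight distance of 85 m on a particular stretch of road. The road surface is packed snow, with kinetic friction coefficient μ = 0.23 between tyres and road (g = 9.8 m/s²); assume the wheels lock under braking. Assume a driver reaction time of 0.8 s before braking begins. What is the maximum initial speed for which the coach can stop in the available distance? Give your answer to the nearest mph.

a = μg = 0.23 × 9.8 = 2.254 m/s².
Stopping distance: v·t_r + v²/(2a) = 85 with t_r = 0.8 s and a = 2.254 m/s².
So v² + 3.606 v − 383.18 = 0.
Positive root: v = −a·t_r + √((a·t_r)² + 2a·d) = −1.803 + √(3.251 + 383.18) = 17.8548 m/s.
17.8548 m/s ÷ 0.44704 = 39.940 mph.

Maximum speed ≈ 40 mph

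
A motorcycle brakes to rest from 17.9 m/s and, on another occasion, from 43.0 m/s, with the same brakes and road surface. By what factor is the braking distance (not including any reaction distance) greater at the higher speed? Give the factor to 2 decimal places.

Braking distance d = v²/(2a), so with a fixed, d ∝ v².
Factor = (43.0/17.9)² = 2.4022² = 5.7706.

Factor ≈ 5.77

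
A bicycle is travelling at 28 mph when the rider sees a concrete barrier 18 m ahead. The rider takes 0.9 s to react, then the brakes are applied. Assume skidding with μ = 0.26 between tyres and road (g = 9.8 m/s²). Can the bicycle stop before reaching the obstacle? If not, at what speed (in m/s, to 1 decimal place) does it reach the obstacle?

No — it strikes the obstacle at 11.1 m/s

28 mph × 0.44704 = 12.5171 m/s.
a = μg = 0.26 × 9.8 = 2.548 m/s².
Reaction distance = 12.5171 × 0.9 = 11.265 m.
Braking distance needed to stop: v²/(2a) = 156.678 / 5.096 = 30.745 m, so total needed = 11.265 + 30.745 = 42.010 m > 18 m — it cannot stop.
Distance remaining when braking begins: 18 − 11.265 = 6.735 m.
v² = v₀² − 2a·d = 156.678 − 2 × 2.548 × 6.735 = 122.356 m²/s².
v = √122.356 = 11.061 m/s.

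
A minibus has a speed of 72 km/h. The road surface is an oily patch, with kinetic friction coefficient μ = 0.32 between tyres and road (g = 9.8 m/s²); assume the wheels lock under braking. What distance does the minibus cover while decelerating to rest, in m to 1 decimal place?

72 km/h ÷ 3.6 = 20.0000 m/s.
a = μg = 0.32 × 9.8 = 3.136 m/s².
Braking distance = v²/(2a) = 20.0000² / (2 × 3.136) = 400.000 / 6.272 = 63.776 m.

Braking distance ≈ 63.8 m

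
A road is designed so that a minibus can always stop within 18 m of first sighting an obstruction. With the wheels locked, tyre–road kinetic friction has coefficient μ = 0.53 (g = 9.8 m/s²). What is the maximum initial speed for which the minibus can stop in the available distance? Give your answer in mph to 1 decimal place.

a = μg = 0.53 × 9.8 = 5.194 m/s².
v²/(2a) = d ⇒ v = √(2 × 5.194 × 18) = √186.98 = 13.6741 m/s.
13.6741 m/s ÷ 0.44704 = 30.588 mph.

Maximum speed ≈ 30.6 mph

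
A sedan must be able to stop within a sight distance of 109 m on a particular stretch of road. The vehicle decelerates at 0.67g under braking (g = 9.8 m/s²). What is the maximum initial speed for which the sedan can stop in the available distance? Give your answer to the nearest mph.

a = 0.67 × 9.8 = 6.566 m/s².
v²/(2a) = d ⇒ v = √(2 × 6.566 × 109) = √1431.39 = 37.8337 m/s.
37.8337 m/s ÷ 0.44704 = 84.632 mph.

Maximum speed ≈ 85 mph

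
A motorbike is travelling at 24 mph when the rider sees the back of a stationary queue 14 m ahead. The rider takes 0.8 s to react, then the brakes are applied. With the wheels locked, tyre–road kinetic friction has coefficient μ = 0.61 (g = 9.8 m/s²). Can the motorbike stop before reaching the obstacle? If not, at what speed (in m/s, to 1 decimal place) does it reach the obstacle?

24 mph × 0.44704 = 10.7290 m/s.
a = μg = 0.61 × 9.8 = 5.978 m/s².
Reaction distance = 10.7290 × 0.8 = 8.583 m.
Braking distance needed to stop: v²/(2a) = 115.111 / 11.956 = 9.628 m, so total needed = 8.583 + 9.628 = 18.211 m > 14 m — it cannot stop.
Distance remaining when braking begins: 14 − 8.583 = 5.417 m.
v² = v₀² − 2a·d = 115.111 − 2 × 5.978 × 5.417 = 50.345 m²/s².
v = √50.345 = 7.095 m/s.

No — it strikes the obstacle at 7.1 m/s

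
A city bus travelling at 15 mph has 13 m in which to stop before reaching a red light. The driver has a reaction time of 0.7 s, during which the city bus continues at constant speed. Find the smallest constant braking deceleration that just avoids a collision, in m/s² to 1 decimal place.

Required deceleration ≈ 2.7 m/s²

15 mph × 0.44704 = 6.7056 m/s.
Distance covered during reaction = 6.7056 × 0.7 = 4.694 m.
Distance available for braking: 13 − 4.694 = 8.306 m.
v² = 2a·d ⇒ a = v²/(2d) = 6.7056² / (2 × 8.306) = 44.965 / 16.612 = 2.7068 m/s².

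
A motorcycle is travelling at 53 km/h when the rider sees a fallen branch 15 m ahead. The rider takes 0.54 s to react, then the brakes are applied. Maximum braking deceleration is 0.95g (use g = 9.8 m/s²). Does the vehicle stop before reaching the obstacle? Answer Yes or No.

No

53 km/h ÷ 3.6 = 14.7222 m/s.
a = 0.95 × 9.8 = 9.310 m/s².
Reaction distance = 14.7222 × 0.54 = 7.950 m.
Braking distance = v²/(2a) = 216.743 / 18.620 = 11.640 m.
Total stopping distance = 7.950 + 11.640 = 19.590 m, vs 15 m available — it cannot stop in time and overshoots by 19.590 − 15 = 4.590 m.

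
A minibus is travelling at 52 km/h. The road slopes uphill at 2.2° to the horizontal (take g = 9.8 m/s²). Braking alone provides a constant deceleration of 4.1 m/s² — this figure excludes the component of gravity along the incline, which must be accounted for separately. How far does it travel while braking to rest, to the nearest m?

Braking distance ≈ 23 m

52 km/h ÷ 3.6 = 14.4444 m/s.
Gravity along the uphill slope adds to the braking deceleration: a_eff = 4.100 + 9.8·sin 2.2° = 4.100 + 0.376 = 4.476 m/s².
Braking distance = v²/(2a) = 14.4444² / (2 × 4.476) = 208.641 / 8.952 = 23.307 m.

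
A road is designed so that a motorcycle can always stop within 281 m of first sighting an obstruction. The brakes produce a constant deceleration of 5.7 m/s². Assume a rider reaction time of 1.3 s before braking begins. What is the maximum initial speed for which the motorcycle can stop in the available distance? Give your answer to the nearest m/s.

Maximum speed ≈ 50 m/s

Stopping distance: v·t_r + v²/(2a) = 281 with t_r = 1.3 s and a = 5.700 m/s².
So v² + 14.820 v − 3203.40 = 0.
Positive root: v = −a·t_r + √((a·t_r)² + 2a·d) = −7.410 + √(54.908 + 3203.40) = 49.6716 m/s.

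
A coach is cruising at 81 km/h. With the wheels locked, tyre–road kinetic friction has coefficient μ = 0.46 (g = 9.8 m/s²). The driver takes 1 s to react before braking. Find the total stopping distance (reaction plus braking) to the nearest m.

81 km/h ÷ 3.6 = 22.5000 m/s.
a = μg = 0.46 × 9.8 = 4.508 m/s².
Reaction distance = v·t_r = 22.5000 × 1 = 22.500 m.
Braking distance = v²/(2a) = 22.5000² / (2 × 4.508) = 506.250 / 9.016 = 56.150 m.
Total = 22.500 + 56.150 = 78.650 m.

Total stopping distance ≈ 79 m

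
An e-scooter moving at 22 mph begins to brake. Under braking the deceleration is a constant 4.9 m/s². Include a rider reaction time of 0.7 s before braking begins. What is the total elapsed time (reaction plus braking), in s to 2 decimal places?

22 mph × 0.44704 = 9.8349 m/s.
Braking time = v/a = 9.8349 / 4.900 = 2.007 s.
Total = 0.7 + 2.007 = 2.707 s.

Total time ≈ 2.71 s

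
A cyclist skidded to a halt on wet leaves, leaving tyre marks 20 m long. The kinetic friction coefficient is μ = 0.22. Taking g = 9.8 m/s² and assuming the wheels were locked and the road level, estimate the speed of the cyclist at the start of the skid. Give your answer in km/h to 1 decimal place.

Deceleration a = μg = 0.22 × 9.8 = 2.156 m/s².
v = √(2a·d) = √(2 × 2.156 × 20) = √86.240 = 9.2865 m/s.
= 9.2865 × 3.6 = 33.431 km/h.

Initial speed ≈ 33.4 km/h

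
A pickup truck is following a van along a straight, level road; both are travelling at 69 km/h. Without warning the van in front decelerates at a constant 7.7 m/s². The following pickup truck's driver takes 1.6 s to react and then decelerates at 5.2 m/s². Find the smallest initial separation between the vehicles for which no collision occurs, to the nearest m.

Minimum gap ≈ 42 m

69 km/h ÷ 3.6 = 19.1667 m/s.
Leader travels v²/(2a_L) = 367.362 / 15.400 = 23.855 m before stopping.
Follower covers v·t_r = 19.1667 × 1.6 = 30.667 m while reacting, then v²/(2a_F) = 367.362 / 10.400 = 35.323 m while braking, for a total of 30.667 + 35.323 = 65.990 m.
Since a_F ≤ a_L and the follower starts braking later, the follower is never slower than the leader, so the closest approach is when both have stopped.
Minimum gap = 65.990 − 23.855 = 42.135 m.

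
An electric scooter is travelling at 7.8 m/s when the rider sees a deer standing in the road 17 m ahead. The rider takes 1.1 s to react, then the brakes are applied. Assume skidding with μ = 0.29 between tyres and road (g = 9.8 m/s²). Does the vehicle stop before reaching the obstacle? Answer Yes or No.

a = μg = 0.29 × 9.8 = 2.842 m/s².
Reaction distance = 7.8000 × 1.1 = 8.580 m.
Braking distance = v²/(2a) = 60.840 / 5.684 = 10.704 m.
Total stopping distance = 8.580 + 10.704 = 19.284 m, vs 17 m available — it cannot stop in time and overshoots by 19.284 − 17 = 2.284 m.

No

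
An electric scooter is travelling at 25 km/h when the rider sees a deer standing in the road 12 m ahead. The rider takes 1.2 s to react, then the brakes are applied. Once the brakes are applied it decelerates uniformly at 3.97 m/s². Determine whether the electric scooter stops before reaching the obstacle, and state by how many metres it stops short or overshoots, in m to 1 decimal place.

25 km/h ÷ 3.6 = 6.9444 m/s.
Reaction distance = 6.9444 × 1.2 = 8.333 m.
Braking distance = v²/(2a) = 48.225 / 7.940 = 6.074 m.
Total stopping distance = 8.333 + 6.074 = 14.407 m, vs 12 m available — it cannot stop in time and overshoots by 14.407 − 12 = 2.407 m.

No — it overshoots by 2.4 m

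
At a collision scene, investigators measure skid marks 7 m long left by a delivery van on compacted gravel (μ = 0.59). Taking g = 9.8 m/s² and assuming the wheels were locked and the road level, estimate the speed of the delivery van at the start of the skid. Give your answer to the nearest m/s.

Initial speed ≈ 9 m/s

Deceleration a = μg = 0.59 × 9.8 = 5.782 m/s².
v = √(2a·d) = √(2 × 5.782 × 7) = √80.948 = 8.9971 m/s.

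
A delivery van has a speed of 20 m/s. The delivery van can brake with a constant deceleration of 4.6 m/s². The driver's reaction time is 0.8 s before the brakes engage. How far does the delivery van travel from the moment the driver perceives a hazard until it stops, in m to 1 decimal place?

Total stopping distance ≈ 59.5 m

Reaction distance = v·t_r = 20.0000 × 0.8 = 16.000 m.
Braking distance = v²/(2a) = 20.0000² / (2 × 4.600) = 400.000 / 9.200 = 43.478 m.
Total = 16.000 + 43.478 = 59.478 m.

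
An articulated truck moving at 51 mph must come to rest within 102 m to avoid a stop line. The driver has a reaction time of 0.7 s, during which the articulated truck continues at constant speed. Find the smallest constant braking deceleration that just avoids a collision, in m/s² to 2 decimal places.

Required deceleration ≈ 3.02 m/s²

51 mph × 0.44704 = 22.7990 m/s.
Distance covered during reaction = 22.7990 × 0.7 = 15.959 m.
Distance available for braking: 102 − 15.959 = 86.041 m.
v² = 2a·d ⇒ a = v²/(2d) = 22.7990² / (2 × 86.041) = 519.794 / 172.082 = 3.0206 m/s².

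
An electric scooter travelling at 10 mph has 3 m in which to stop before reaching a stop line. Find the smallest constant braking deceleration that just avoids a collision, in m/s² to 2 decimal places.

Required deceleration ≈ 3.33 m/s²

10 mph × 0.44704 = 4.4704 m/s.
v² = 2a·d ⇒ a = v²/(2d) = 4.4704² / (2 × 3.000) = 19.984 / 6.000 = 3.3307 m/s².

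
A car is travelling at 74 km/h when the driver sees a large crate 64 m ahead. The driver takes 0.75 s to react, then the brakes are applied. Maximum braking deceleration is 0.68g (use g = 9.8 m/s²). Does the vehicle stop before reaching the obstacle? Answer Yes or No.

Yes

74 km/h ÷ 3.6 = 20.5556 m/s.
a = 0.68 × 9.8 = 6.664 m/s².
Reaction distance = 20.5556 × 0.75 = 15.417 m.
Braking distance = v²/(2a) = 422.533 / 13.328 = 31.703 m.
Total stopping distance = 15.417 + 31.703 = 47.120 m, vs 64 m available — it stops with 64 − 47.120 = 16.880 m to spare.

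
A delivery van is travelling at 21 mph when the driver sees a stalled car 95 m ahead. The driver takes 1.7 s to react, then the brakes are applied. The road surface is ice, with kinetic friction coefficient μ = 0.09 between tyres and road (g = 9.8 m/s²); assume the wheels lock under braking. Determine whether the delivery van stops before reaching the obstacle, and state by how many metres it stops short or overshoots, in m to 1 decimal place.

21 mph × 0.44704 = 9.3878 m/s.
a = μg = 0.09 × 9.8 = 0.882 m/s².
Reaction distance = 9.3878 × 1.7 = 15.959 m.
Braking distance = v²/(2a) = 88.131 / 1.764 = 49.961 m.
Total stopping distance = 15.959 + 49.961 = 65.920 m, vs 95 m available — it stops with 95 − 65.920 = 29.080 m to spare.

Yes — it stops 29.1 m short of the obstacle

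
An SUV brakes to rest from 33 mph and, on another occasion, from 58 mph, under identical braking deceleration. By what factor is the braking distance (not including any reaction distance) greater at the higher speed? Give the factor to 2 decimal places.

Braking distance d = v²/(2a), so with a fixed, d ∝ v².
Factor = (58/33)² = 1.7576² = 3.0892.

Factor ≈ 3.09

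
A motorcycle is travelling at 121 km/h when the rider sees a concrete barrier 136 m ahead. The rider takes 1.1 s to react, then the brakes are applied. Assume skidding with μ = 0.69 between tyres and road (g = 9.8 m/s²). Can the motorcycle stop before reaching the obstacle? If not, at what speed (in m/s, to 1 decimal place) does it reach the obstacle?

Yes — it stops about 15.5 m short of the obstacle, so it never reaches it

121 km/h ÷ 3.6 = 33.6111 m/s.
a = μg = 0.69 × 9.8 = 6.762 m/s².
Reaction distance = 33.6111 × 1.1 = 36.972 m.
Braking distance = v²/(2a) = 1129.706 / 13.524 = 83.533 m.
Total stopping distance = 36.972 + 83.533 = 120.505 m, vs 136 m available — it stops with 136 − 120.505 = 15.495 m to spare.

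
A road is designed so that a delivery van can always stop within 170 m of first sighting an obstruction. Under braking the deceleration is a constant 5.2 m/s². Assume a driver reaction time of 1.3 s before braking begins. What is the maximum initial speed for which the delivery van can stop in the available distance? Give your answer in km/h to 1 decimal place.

Maximum speed ≈ 129.0 km/h

Stopping distance: v·t_r + v²/(2a) = 170 with t_r = 1.3 s and a = 5.200 m/s².
So v² + 13.520 v − 1768.00 = 0.
Positive root: v = −a·t_r + √((a·t_r)² + 2a·d) = −6.760 + √(45.698 + 1768.00) = 35.8275 m/s.
35.8275 m/s × 3.6 = 128.979 km/h.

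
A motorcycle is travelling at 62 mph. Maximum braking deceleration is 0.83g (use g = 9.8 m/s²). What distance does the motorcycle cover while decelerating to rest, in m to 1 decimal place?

Braking distance ≈ 47.2 m

62 mph × 0.44704 = 27.7165 m/s.
a = 0.83 × 9.8 = 8.134 m/s².
Braking distance = v²/(2a) = 27.7165² / (2 × 8.134) = 768.204 / 16.268 = 47.222 m.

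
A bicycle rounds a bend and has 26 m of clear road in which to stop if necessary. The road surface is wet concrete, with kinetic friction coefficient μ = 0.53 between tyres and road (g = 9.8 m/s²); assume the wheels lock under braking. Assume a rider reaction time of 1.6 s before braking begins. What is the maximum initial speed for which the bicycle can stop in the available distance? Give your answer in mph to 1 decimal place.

Maximum speed ≈ 22.6 mph

a = μg = 0.53 × 9.8 = 5.194 m/s².
Stopping distance: v·t_r + v²/(2a) = 26 with t_r = 1.6 s and a = 5.194 m/s².
So v² + 16.621 v − 270.09 = 0.
Positive root: v = −a·t_r + √((a·t_r)² + 2a·d) = −8.310 + √(69.056 + 270.09) = 10.1059 m/s.
10.1059 m/s ÷ 0.44704 = 22.606 mph.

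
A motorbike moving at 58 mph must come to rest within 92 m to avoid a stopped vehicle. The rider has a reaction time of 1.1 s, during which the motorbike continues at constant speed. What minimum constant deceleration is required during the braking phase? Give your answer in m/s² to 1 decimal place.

58 mph × 0.44704 = 25.9283 m/s.
Distance covered during reaction = 25.9283 × 1.1 = 28.521 m.
Distance available for braking: 92 − 28.521 = 63.479 m.
v² = 2a·d ⇒ a = v²/(2d) = 25.9283² / (2 × 63.479) = 672.277 / 126.958 = 5.2953 m/s².

Required deceleration ≈ 5.3 m/s²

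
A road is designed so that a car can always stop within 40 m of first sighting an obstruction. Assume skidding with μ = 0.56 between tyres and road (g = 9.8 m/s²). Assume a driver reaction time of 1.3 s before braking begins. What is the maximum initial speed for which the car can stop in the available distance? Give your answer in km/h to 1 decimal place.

a = μg = 0.56 × 9.8 = 5.488 m/s².
Stopping distance: v·t_r + v²/(2a) = 40 with t_r = 1.3 s and a = 5.488 m/s².
So v² + 14.269 v − 439.04 = 0.
Positive root: v = −a·t_r + √((a·t_r)² + 2a·d) = −7.134 + √(50.894 + 439.04) = 15.0005 m/s.
15.0005 m/s × 3.6 = 54.002 km/h.

Maximum speed ≈ 54.0 km/h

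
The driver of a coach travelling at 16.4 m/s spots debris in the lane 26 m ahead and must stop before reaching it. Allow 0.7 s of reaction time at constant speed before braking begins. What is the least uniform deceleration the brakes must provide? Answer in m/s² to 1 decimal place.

Required deceleration ≈ 9.3 m/s²

Distance covered during reaction = 16.4000 × 0.7 = 11.480 m.
Distance available for braking: 26 − 11.480 = 14.520 m.
v² = 2a·d ⇒ a = v²/(2d) = 16.4000² / (2 × 14.520) = 268.960 / 29.040 = 9.2617 m/s².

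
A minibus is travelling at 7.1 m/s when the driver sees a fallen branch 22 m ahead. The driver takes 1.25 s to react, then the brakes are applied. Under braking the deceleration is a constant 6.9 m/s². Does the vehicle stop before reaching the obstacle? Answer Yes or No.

Yes

Reaction distance = 7.1000 × 1.25 = 8.875 m.
Braking distance = v²/(2a) = 50.410 / 13.800 = 3.653 m.
Total stopping distance = 8.875 + 3.653 = 12.528 m, vs 22 m available — it stops with 22 − 12.528 = 9.472 m to spare.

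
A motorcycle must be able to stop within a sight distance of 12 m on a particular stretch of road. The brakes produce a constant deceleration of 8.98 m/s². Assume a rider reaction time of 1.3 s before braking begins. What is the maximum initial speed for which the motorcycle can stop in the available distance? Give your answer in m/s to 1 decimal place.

Stopping distance: v·t_r + v²/(2a) = 12 with t_r = 1.3 s and a = 8.980 m/s².
So v² + 23.348 v − 215.52 = 0.
Positive root: v = −a·t_r + √((a·t_r)² + 2a·d) = −11.674 + √(136.282 + 215.52) = 7.0824 m/s.

Maximum speed ≈ 7.1 m/s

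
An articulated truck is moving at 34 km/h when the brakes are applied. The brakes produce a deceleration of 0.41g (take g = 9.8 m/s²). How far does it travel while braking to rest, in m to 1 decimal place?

34 km/h ÷ 3.6 = 9.4444 m/s.
a = 0.41 × 9.8 = 4.018 m/s².
Braking distance = v²/(2a) = 9.4444² / (2 × 4.018) = 89.197 / 8.036 = 11.100 m.

Braking distance ≈ 11.1 m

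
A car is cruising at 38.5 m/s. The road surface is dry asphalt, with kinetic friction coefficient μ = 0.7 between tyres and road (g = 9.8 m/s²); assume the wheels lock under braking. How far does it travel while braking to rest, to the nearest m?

Braking distance ≈ 108 m

a = μg = 0.7 × 9.8 = 6.860 m/s².
Braking distance = v²/(2a) = 38.5000² / (2 × 6.860) = 1482.250 / 13.720 = 108.036 m.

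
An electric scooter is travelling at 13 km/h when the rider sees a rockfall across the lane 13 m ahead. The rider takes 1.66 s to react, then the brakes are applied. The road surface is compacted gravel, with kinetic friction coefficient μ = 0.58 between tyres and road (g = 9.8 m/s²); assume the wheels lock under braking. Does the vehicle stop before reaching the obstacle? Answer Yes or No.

Yes

13 km/h ÷ 3.6 = 3.6111 m/s.
a = μg = 0.58 × 9.8 = 5.684 m/s².
Reaction distance = 3.6111 × 1.66 = 5.994 m.
Braking distance = v²/(2a) = 13.040 / 11.368 = 1.147 m.
Total stopping distance = 5.994 + 1.147 = 7.141 m, vs 13 m available — it stops with 13 − 7.141 = 5.859 m to spare.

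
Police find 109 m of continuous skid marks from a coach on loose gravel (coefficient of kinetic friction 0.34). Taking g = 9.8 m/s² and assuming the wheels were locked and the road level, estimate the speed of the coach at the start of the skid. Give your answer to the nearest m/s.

Deceleration a = μg = 0.34 × 9.8 = 3.332 m/s².
v = √(2a·d) = √(2 × 3.332 × 109) = √726.376 = 26.9514 m/s.

Initial speed ≈ 27 m/s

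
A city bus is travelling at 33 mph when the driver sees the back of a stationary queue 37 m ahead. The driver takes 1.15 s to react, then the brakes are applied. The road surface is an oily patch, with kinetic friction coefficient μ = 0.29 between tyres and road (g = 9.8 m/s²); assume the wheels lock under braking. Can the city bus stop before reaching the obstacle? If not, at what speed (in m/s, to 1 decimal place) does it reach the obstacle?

No — it strikes the obstacle at 10.2 m/s

33 mph × 0.44704 = 14.7523 m/s.
a = μg = 0.29 × 9.8 = 2.842 m/s².
Reaction distance = 14.7523 × 1.15 = 16.965 m.
Braking distance needed to stop: v²/(2a) = 217.630 / 5.684 = 38.288 m, so total needed = 16.965 + 38.288 = 55.253 m > 37 m — it cannot stop.
Distance remaining when braking begins: 37 − 16.965 = 20.035 m.
v² = v₀² − 2a·d = 217.630 − 2 × 2.842 × 20.035 = 103.751 m²/s².
v = √103.751 = 10.186 m/s.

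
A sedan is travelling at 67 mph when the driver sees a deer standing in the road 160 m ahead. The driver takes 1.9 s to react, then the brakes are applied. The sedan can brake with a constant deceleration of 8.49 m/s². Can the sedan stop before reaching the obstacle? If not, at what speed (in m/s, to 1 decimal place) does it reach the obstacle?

Yes — it stops about 50.3 m short of the obstacle, so it never reaches it

67 mph × 0.44704 = 29.9517 m/s.
Reaction distance = 29.9517 × 1.9 = 56.908 m.
Braking distance = v²/(2a) = 897.104 / 16.980 = 52.833 m.
Total stopping distance = 56.908 + 52.833 = 109.741 m, vs 160 m available — it stops with 160 − 109.741 = 50.259 m to spare.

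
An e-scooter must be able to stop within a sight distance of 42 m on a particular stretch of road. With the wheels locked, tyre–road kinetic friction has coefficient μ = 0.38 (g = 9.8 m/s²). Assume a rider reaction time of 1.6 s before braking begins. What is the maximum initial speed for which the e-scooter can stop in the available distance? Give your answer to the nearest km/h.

a = μg = 0.38 × 9.8 = 3.724 m/s².
Stopping distance: v·t_r + v²/(2a) = 42 with t_r = 1.6 s and a = 3.724 m/s².
So v² + 11.917 v − 312.82 = 0.
Positive root: v = −a·t_r + √((a·t_r)² + 2a·d) = −5.958 + √(35.498 + 312.82) = 12.7053 m/s.
12.7053 m/s × 3.6 = 45.739 km/h.

Maximum speed ≈ 46 km/h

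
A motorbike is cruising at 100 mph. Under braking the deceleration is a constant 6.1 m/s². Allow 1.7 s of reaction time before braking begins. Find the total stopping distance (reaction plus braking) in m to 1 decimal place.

Total stopping distance ≈ 239.8 m

100 mph × 0.44704 = 44.7040 m/s.
Reaction distance = v·t_r = 44.7040 × 1.7 = 75.997 m.
Braking distance = v²/(2a) = 44.7040² / (2 × 6.100) = 1998.448 / 12.200 = 163.807 m.
Total = 75.997 + 163.807 = 239.804 m.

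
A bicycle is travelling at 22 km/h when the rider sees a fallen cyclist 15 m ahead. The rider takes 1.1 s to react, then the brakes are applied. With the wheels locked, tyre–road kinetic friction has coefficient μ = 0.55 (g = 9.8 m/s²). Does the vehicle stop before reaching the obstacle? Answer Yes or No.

Yes

22 km/h ÷ 3.6 = 6.1111 m/s.
a = μg = 0.55 × 9.8 = 5.390 m/s².
Reaction distance = 6.1111 × 1.1 = 6.722 m.
Braking distance = v²/(2a) = 37.346 / 10.780 = 3.464 m.
Total stopping distance = 6.722 + 3.464 = 10.186 m, vs 15 m available — it stops with 15 − 10.186 = 4.814 m to spare.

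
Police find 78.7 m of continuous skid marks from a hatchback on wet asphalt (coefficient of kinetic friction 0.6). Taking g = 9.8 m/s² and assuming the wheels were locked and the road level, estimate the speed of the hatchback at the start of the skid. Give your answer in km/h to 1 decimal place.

Initial speed ≈ 109.5 km/h

Deceleration a = μg = 0.6 × 9.8 = 5.880 m/s².
v = √(2a·d) = √(2 × 5.880 × 78.7) = √925.512 = 30.4222 m/s.
= 30.4222 × 3.6 = 109.520 km/h.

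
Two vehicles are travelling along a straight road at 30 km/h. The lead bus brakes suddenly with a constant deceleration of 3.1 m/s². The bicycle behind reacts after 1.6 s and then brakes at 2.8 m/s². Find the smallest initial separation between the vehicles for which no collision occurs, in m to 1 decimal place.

30 km/h ÷ 3.6 = 8.3333 m/s.
Leader travels v²/(2a_L) = 69.444 / 6.200 = 11.201 m before stopping.
Follower covers v·t_r = 8.3333 × 1.6 = 13.333 m while reacting, then v²/(2a_F) = 69.444 / 5.600 = 12.401 m while braking, for a total of 13.333 + 12.401 = 25.734 m.
Since a_F ≤ a_L and the follower starts braking later, the follower is never slower than the leader, so the closest approach is when both have stopped.
Minimum gap = 25.734 − 11.201 = 14.533 m.

Minimum gap ≈ 14.5 m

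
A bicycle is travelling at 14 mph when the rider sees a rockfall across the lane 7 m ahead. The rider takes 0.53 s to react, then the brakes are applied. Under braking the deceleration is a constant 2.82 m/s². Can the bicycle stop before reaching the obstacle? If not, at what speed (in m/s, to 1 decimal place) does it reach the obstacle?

No — it strikes the obstacle at 4.3 m/s

14 mph × 0.44704 = 6.2586 m/s.
Reaction distance = 6.2586 × 0.53 = 3.317 m.
Braking distance needed to stop: v²/(2a) = 39.170 / 5.640 = 6.945 m, so total needed = 3.317 + 6.945 = 10.262 m > 7 m — it cannot stop.
Distance remaining when braking begins: 7 − 3.317 = 3.683 m.
v² = v₀² − 2a·d = 39.170 − 2 × 2.820 × 3.683 = 18.398 m²/s².
v = √18.398 = 4.289 m/s.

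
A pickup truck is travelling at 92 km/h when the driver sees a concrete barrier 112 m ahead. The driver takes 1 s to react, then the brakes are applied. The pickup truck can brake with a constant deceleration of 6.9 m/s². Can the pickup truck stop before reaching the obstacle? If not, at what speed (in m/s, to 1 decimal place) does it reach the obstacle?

92 km/h ÷ 3.6 = 25.5556 m/s.
Reaction distance = 25.5556 × 1 = 25.556 m.
Braking distance = v²/(2a) = 653.089 / 13.800 = 47.325 m.
Total stopping distance = 25.556 + 47.325 = 72.881 m, vs 112 m available — it stops with 112 − 72.881 = 39.119 m to spare.

Yes — it stops about 39.1 m short of the obstacle, so it never reaches it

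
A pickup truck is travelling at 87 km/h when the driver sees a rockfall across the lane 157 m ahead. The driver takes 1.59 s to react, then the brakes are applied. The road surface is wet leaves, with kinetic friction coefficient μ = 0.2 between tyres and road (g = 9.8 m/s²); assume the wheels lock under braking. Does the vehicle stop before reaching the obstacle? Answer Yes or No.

No

87 km/h ÷ 3.6 = 24.1667 m/s.
a = μg = 0.2 × 9.8 = 1.960 m/s².
Reaction distance = 24.1667 × 1.59 = 38.425 m.
Braking distance = v²/(2a) = 584.029 / 3.920 = 148.987 m.
Total stopping distance = 38.425 + 148.987 = 187.412 m, vs 157 m available — it cannot stop in time and overshoots by 187.412 − 157 = 30.412 m.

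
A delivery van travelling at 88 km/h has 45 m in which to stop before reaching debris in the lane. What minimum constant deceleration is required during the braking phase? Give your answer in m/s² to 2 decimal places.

Required deceleration ≈ 6.64 m/s²

88 km/h ÷ 3.6 = 24.4444 m/s.
v² = 2a·d ⇒ a = v²/(2d) = 24.4444² / (2 × 45.000) = 597.529 / 90.000 = 6.6392 m/s².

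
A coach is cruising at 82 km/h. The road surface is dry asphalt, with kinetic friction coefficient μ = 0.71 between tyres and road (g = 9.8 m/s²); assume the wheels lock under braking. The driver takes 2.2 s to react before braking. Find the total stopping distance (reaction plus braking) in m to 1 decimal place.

Total stopping distance ≈ 87.4 m

82 km/h ÷ 3.6 = 22.7778 m/s.
a = μg = 0.71 × 9.8 = 6.958 m/s².
Reaction distance = v·t_r = 22.7778 × 2.2 = 50.111 m.
Braking distance = v²/(2a) = 22.7778² / (2 × 6.958) = 518.828 / 13.916 = 37.283 m.
Total = 50.111 + 37.283 = 87.394 m.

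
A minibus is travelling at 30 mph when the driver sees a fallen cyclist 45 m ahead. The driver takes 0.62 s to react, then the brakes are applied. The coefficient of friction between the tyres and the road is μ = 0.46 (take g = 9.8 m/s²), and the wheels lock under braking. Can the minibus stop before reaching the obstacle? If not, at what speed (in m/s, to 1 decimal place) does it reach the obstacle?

30 mph × 0.44704 = 13.4112 m/s.
a = μg = 0.46 × 9.8 = 4.508 m/s².
Reaction distance = 13.4112 × 0.62 = 8.315 m.
Braking distance = v²/(2a) = 179.860 / 9.016 = 19.949 m.
Total stopping distance = 8.315 + 19.949 = 28.264 m, vs 45 m available — it stops with 45 − 28.264 = 16.736 m to spare.

Yes — it stops about 16.7 m short of the obstacle, so it never reaches it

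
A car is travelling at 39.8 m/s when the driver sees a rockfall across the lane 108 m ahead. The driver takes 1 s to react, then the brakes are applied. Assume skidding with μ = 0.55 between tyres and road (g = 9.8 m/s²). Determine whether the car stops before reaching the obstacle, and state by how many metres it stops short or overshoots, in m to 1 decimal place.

No — it overshoots by 78.7 m

a = μg = 0.55 × 9.8 = 5.390 m/s².
Reaction distance = 39.8000 × 1 = 39.800 m.
Braking distance = v²/(2a) = 1584.040 / 10.780 = 146.942 m.
Total stopping distance = 39.800 + 146.942 = 186.742 m, vs 108 m available — it cannot stop in time and overshoots by 186.742 − 108 = 78.742 m.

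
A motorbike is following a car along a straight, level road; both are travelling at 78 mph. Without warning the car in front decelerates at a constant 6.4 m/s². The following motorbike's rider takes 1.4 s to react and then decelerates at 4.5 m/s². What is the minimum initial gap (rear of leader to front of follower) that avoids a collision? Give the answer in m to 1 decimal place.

78 mph × 0.44704 = 34.8691 m/s.
Leader travels v²/(2a_L) = 1215.854 / 12.800 = 94.989 m before stopping.
Follower covers v·t_r = 34.8691 × 1.4 = 48.817 m while reacting, then v²/(2a_F) = 1215.854 / 9.000 = 135.095 m while braking, for a total of 48.817 + 135.095 = 183.912 m.
Since a_F ≤ a_L and the follower starts braking later, the follower is never slower than the leader, so the closest approach is when both have stopped.
Minimum gap = 183.912 − 94.989 = 88.923 m.

Minimum gap ≈ 88.9 m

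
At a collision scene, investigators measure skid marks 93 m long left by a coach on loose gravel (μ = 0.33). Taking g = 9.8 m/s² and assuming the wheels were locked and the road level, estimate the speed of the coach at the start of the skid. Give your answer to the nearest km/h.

Deceleration a = μg = 0.33 × 9.8 = 3.234 m/s².
v = √(2a·d) = √(2 × 3.234 × 93) = √601.524 = 24.5260 m/s.
= 24.5260 × 3.6 = 88.294 km/h.

Initial speed ≈ 88 km/h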